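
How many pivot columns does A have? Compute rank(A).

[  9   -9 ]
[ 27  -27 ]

rank(A) = 1

Row reduction:
R2 <- R2 - (3)*R1:  [ 0  0 ]
Row echelon form:
[ 9  -9 ]
[ 0   0 ]
Nonzero rows / pivot columns: 1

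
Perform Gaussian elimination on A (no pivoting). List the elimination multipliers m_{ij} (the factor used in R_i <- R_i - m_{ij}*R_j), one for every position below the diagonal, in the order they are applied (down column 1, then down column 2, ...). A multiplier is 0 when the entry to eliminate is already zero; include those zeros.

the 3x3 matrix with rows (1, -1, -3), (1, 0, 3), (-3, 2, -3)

multipliers: 1, -3, -1

Forward elimination:
R2 <- R2 - (1)*R1:  [ 0  1  6 ]
R3 <- R3 - (-3)*R1:  [   0   -1  -12 ]
R3 <- R3 - (-1)*R2:  [  0   0  -6 ]
Multipliers (in order of application): m_{21} = 1, m_{31} = -3, m_{32} = -1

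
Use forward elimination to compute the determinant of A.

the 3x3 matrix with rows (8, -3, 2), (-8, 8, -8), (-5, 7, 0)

det(A) = 296

Forward elimination:
R2 <- R2 - (-1)*R1:  [  0   5  -6 ]
R3 <- R3 - (-5/8)*R1:  [    0  41/8   5/4 ]
R3 <- R3 - (41/40)*R2:  [    0     0  37/5 ]
Upper-triangular form:
[ 8  -3     2 ]
[ 0   5    -6 ]
[ 0   0  37/5 ]
det(A) = (-1)^0 * (8) * (5) * (37/5) = 296  (0 row swaps -> sign +1)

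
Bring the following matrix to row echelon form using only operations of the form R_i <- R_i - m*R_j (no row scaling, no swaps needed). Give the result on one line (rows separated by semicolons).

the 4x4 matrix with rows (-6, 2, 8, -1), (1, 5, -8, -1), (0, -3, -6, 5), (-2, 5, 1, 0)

Forward elimination:
R2 <- R2 - (-1/6)*R1:  [     0   16/3  -20/3   -7/6 ]
R4 <- R4 - (1/3)*R1:  [    0  13/3  -5/3   1/3 ]
R3 <- R3 - (-9/16)*R2:  [      0       0   -39/4  139/32 ]
R4 <- R4 - (13/16)*R2:  [     0      0   15/4  41/32 ]
R4 <- R4 - (-5/13)*R3:  [       0        0        0  307/104 ]
Row echelon form:
[ -6     2      8       -1 ]
[  0  16/3  -20/3     -7/6 ]
[  0     0  -39/4   139/32 ]
[  0     0      0  307/104 ]

REF = [-6 2 8 -1; 0 16/3 -20/3 -7/6; 0 0 -39/4 139/32; 0 0 0 307/104]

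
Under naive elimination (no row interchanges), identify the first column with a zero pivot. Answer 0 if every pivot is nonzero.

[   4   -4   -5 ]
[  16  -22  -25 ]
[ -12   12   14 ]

first zero-pivot column = 0

Naive forward elimination:
R2 <- R2 - (4)*R1:  [  0  -6  -5 ]
R3 <- R3 - (-3)*R1:  [  0   0  -1 ]
All pivots nonzero; naive elimination completes without hitting a zero pivot.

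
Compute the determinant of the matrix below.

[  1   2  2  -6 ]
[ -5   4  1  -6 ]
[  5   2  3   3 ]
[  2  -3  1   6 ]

Forward elimination:
R2 <- R2 - (-5)*R1:  [   0   14   11  -36 ]
R3 <- R3 - (5)*R1:  [  0  -8  -7  33 ]
R4 <- R4 - (2)*R1:  [  0  -7  -3  18 ]
R3 <- R3 - (-4/7)*R2:  [    0     0  -5/7  87/7 ]
R4 <- R4 - (-1/2)*R2:  [   0    0  5/2    0 ]
R4 <- R4 - (-7/2)*R3:  [    0     0     0  87/2 ]
Upper-triangular form:
[ 1   2     2    -6 ]
[ 0  14    11   -36 ]
[ 0   0  -5/7  87/7 ]
[ 0   0     0  87/2 ]
det(A) = (-1)^0 * (1) * (14) * (-5/7) * (87/2) = -435  (0 row swaps -> sign +1)

det(A) = -435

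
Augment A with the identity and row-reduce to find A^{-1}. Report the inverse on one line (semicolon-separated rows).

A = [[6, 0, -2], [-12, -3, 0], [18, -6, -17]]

inverse = [17/18 2/9 -1/9; -34/9 -11/9 4/9; 7/3 2/3 -1/3]

Gauss-Jordan on [A | I]:
R1 <- (1/6)*R1:  [    1     0  -1/3  |   1/6     0     0 ]
R2 <- R2 - (-12)*R1:  [  0  -3  -4  |   2   1   0 ]
R3 <- R3 - (18)*R1:  [   0   -6  -11  |   -3    0    1 ]
R2 <- (1/-3)*R2:  [    0     1   4/3  |  -2/3  -1/3     0 ]
R3 <- R3 - (-6)*R2:  [  0   0  -3  |  -7  -2   1 ]
R3 <- (1/-3)*R3:  [    0     0     1  |   7/3   2/3  -1/3 ]
R1 <- R1 - (-1/3)*R3:  [     1      0      0  |  17/18    2/9   -1/9 ]
R2 <- R2 - (4/3)*R3:  [     0      1      0  |  -34/9  -11/9    4/9 ]
Right block of [I | A^{-1}] is the inverse:
[ 17/18    2/9  -1/9 ]
[ -34/9  -11/9   4/9 ]
[   7/3    2/3  -1/3 ]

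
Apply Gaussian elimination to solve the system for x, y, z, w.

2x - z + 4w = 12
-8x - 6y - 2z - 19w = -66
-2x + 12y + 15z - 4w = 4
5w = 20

Forward elimination on [A|b]:
R2 <- R2 - (-4)*R1:  [   0   -6   -6   -3  -18 ]
R3 <- R3 - (-1)*R1:  [  0  12  14   0  16 ]
R3 <- R3 - (-2)*R2:  [   0    0    2   -6  -20 ]
Row echelon form:
[ 2   0  -1   4  |   12 ]
[ 0  -6  -6  -3  |  -18 ]
[ 0   0   2  -6  |  -20 ]
[ 0   0   0   5  |   20 ]
Back-substitution:
w = (20) / 5 = 4
z = (-20 - (-6)*(4)) / 2 = 2
y = (-18 - (-6)*(2) - (-3)*(4)) / -6 = -1
x = (12 - (-1)*(2) - (4)*(4)) / 2 = -1

(-1, -1, 2, 4)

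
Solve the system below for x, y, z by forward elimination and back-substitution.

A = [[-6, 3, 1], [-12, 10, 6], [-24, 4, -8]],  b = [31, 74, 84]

Forward elimination on [A|b]:
R2 <- R2 - (2)*R1:  [  0   4   4  12 ]
R3 <- R3 - (4)*R1:  [   0   -8  -12  -40 ]
R3 <- R3 - (-2)*R2:  [   0    0   -4  -16 ]
Row echelon form:
[ -6  3   1  |   31 ]
[  0  4   4  |   12 ]
[  0  0  -4  |  -16 ]
Back-substitution:
z = (-16) / -4 = 4
y = (12 - (4)*(4)) / 4 = -1
x = (31 - (3)*(-1) - (1)*(4)) / -6 = -5

(-5, -1, 4)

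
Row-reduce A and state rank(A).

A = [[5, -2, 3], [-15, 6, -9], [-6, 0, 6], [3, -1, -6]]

rank(A) = 3

Row reduction:
R2 <- R2 - (-3)*R1:  [ 0  0  0 ]
R3 <- R3 - (-6/5)*R1:  [     0  -12/5   48/5 ]
R4 <- R4 - (3/5)*R1:  [     0    1/5  -39/5 ]
R2 <-> R3   (pivot in column 2 was zero)
[ 5     -2      3 ]
[ 0  -12/5   48/5 ]
[ 0      0      0 ]
[ 0    1/5  -39/5 ]
R4 <- R4 - (-1/12)*R2:  [  0   0  -7 ]
R3 <-> R4   (pivot in column 3 was zero)
[ 5     -2     3 ]
[ 0  -12/5  48/5 ]
[ 0      0    -7 ]
[ 0      0     0 ]
Row echelon form:
[ 5     -2     3 ]
[ 0  -12/5  48/5 ]
[ 0      0    -7 ]
[ 0      0     0 ]
Nonzero rows / pivot columns: 3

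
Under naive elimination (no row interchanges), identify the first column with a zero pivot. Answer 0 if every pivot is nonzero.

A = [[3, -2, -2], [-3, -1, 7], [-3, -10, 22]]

first zero-pivot column = 3

Naive forward elimination:
R2 <- R2 - (-1)*R1:  [  0  -3   5 ]
R3 <- R3 - (-1)*R1:  [   0  -12   20 ]
R3 <- R3 - (4)*R2:  [ 0  0  0 ]
Matrix at this point:
[ 3  -2  -2 ]
[ 0  -3   5 ]
[ 0   0   0 ]
Pivot entry (3,3) in the last row is zero and there are no rows below to swap with -> zero pivot in column 3 (A is singular).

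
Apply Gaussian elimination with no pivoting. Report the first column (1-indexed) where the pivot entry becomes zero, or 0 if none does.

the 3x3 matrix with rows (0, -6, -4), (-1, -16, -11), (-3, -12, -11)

first zero-pivot column = 1

Naive forward elimination:
Pivot entry (1,1) is zero but row 2 has -1 in column 1 -> naive elimination stops; a row interchange (e.g. R1 <-> R2) would be required here.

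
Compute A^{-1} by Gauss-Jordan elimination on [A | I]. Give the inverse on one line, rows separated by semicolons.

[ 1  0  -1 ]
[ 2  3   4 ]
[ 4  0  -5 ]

Gauss-Jordan on [A | I]:
R2 <- R2 - (2)*R1:  [  0   3   6  |  -2   1   0 ]
R3 <- R3 - (4)*R1:  [  0   0  -1  |  -4   0   1 ]
R2 <- (1/3)*R2:  [    0     1     2  |  -2/3   1/3     0 ]
R3 <- (1/-1)*R3:  [  0   0   1  |   4   0  -1 ]
R1 <- R1 - (-1)*R3:  [  1   0   0  |   5   0  -1 ]
R2 <- R2 - (2)*R3:  [     0      1      0  |  -26/3    1/3      2 ]
Right block of [I | A^{-1}] is the inverse:
[     5    0  -1 ]
[ -26/3  1/3   2 ]
[     4    0  -1 ]

inverse = [5 0 -1; -26/3 1/3 2; 4 0 -1]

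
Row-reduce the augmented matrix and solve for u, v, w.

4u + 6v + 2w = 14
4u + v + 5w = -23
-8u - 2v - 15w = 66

(-2, 5, -4)

Forward elimination on [A|b]:
R2 <- R2 - (1)*R1:  [   0   -5    3  -37 ]
R3 <- R3 - (-2)*R1:  [   0   10  -11   94 ]
R3 <- R3 - (-2)*R2:  [  0   0  -5  20 ]
Row echelon form:
[ 4   6   2  |   14 ]
[ 0  -5   3  |  -37 ]
[ 0   0  -5  |   20 ]
Back-substitution:
w = (20) / -5 = -4
v = (-37 - (3)*(-4)) / -5 = 5
u = (14 - (6)*(5) - (2)*(-4)) / 4 = -2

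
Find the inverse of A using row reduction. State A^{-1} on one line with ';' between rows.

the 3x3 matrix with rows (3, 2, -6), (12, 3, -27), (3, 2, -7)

Gauss-Jordan on [A | I]:
R1 <- (1/3)*R1:  [   1  2/3   -2  |  1/3    0    0 ]
R2 <- R2 - (12)*R1:  [  0  -5  -3  |  -4   1   0 ]
R3 <- R3 - (3)*R1:  [  0   0  -1  |  -1   0   1 ]
R2 <- (1/-5)*R2:  [    0     1   3/5  |   4/5  -1/5     0 ]
R1 <- R1 - (2/3)*R2:  [     1      0  -12/5  |   -1/5   2/15      0 ]
R3 <- (1/-1)*R3:  [  0   0   1  |   1   0  -1 ]
R1 <- R1 - (-12/5)*R3:  [     1      0      0  |   11/5   2/15  -12/5 ]
R2 <- R2 - (3/5)*R3:  [    0     1     0  |   1/5  -1/5   3/5 ]
Right block of [I | A^{-1}] is the inverse:
[ 11/5  2/15  -12/5 ]
[  1/5  -1/5    3/5 ]
[    1     0     -1 ]

inverse = [11/5 2/15 -12/5; 1/5 -1/5 3/5; 1 0 -1]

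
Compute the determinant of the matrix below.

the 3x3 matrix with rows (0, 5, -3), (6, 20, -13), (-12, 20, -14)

det(A) = 120

Forward elimination:
R1 <-> R2   (pivot in column 1 was zero)
[   6  20  -13 ]
[   0   5   -3 ]
[ -12  20  -14 ]
R3 <- R3 - (-2)*R1:  [   0   60  -40 ]
R3 <- R3 - (12)*R2:  [  0   0  -4 ]
Upper-triangular form:
[ 6  20  -13 ]
[ 0   5   -3 ]
[ 0   0   -4 ]
det(A) = (-1)^1 * (6) * (5) * (-4) = 120  (1 row swap -> sign -1)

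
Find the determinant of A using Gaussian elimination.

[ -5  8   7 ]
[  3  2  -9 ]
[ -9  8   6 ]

det(A) = 378

Forward elimination:
R2 <- R2 - (-3/5)*R1:  [     0   34/5  -24/5 ]
R3 <- R3 - (9/5)*R1:  [     0  -32/5  -33/5 ]
R3 <- R3 - (-16/17)*R2:  [       0        0  -189/17 ]
Upper-triangular form:
[ -5     8        7 ]
[  0  34/5    -24/5 ]
[  0     0  -189/17 ]
det(A) = (-1)^0 * (-5) * (34/5) * (-189/17) = 378  (0 row swaps -> sign +1)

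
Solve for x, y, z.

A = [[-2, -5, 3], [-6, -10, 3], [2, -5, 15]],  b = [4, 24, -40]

(-5, 0, -2)

Forward elimination on [A|b]:
R2 <- R2 - (3)*R1:  [  0   5  -6  12 ]
R3 <- R3 - (-1)*R1:  [   0  -10   18  -36 ]
R3 <- R3 - (-2)*R2:  [   0    0    6  -12 ]
Row echelon form:
[ -2  -5   3  |    4 ]
[  0   5  -6  |   12 ]
[  0   0   6  |  -12 ]
Back-substitution:
z = (-12) / 6 = -2
y = (12 - (-6)*(-2)) / 5 = 0
x = (4 - (-5)*(0) - (3)*(-2)) / -2 = -5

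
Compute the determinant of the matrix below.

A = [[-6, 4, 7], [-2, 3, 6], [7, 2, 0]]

det(A) = 65

Forward elimination:
R2 <- R2 - (1/3)*R1:  [    0   5/3  11/3 ]
R3 <- R3 - (-7/6)*R1:  [    0  20/3  49/6 ]
R3 <- R3 - (4)*R2:  [     0      0  -13/2 ]
Upper-triangular form:
[ -6    4      7 ]
[  0  5/3   11/3 ]
[  0    0  -13/2 ]
det(A) = (-1)^0 * (-6) * (5/3) * (-13/2) = 65  (0 row swaps -> sign +1)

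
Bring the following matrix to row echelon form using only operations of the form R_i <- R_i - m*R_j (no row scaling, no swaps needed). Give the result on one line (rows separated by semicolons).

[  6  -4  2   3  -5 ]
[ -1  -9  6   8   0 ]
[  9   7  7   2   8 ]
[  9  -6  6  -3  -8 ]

Forward elimination:
R2 <- R2 - (-1/6)*R1:  [     0  -29/3   19/3   17/2   -5/6 ]
R3 <- R3 - (3/2)*R1:  [    0    13     4  -5/2  31/2 ]
R4 <- R4 - (3/2)*R1:  [     0      0      3  -15/2   -1/2 ]
R3 <- R3 - (-39/29)*R2:  [      0       0  363/29  259/29  417/29 ]
R4 <- R4 - (29/121)*R3:  [         0          0          0  -2333/242   -955/242 ]
Row echelon form:
[ 6     -4       2          3        -5 ]
[ 0  -29/3    19/3       17/2      -5/6 ]
[ 0      0  363/29     259/29    417/29 ]
[ 0      0       0  -2333/242  -955/242 ]

REF = [6 -4 2 3 -5; 0 -29/3 19/3 17/2 -5/6; 0 0 363/29 259/29 417/29; 0 0 0 -2333/242 -955/242]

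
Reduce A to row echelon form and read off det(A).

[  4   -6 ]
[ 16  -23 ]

det(A) = 4

Forward elimination:
R2 <- R2 - (4)*R1:  [ 0  1 ]
Upper-triangular form:
[ 4  -6 ]
[ 0   1 ]
det(A) = (-1)^0 * (4) * (1) = 4  (0 row swaps -> sign +1)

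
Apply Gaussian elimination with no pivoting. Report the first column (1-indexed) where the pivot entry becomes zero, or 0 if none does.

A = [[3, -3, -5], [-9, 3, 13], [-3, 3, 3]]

first zero-pivot column = 0

Naive forward elimination:
R2 <- R2 - (-3)*R1:  [  0  -6  -2 ]
R3 <- R3 - (-1)*R1:  [  0   0  -2 ]
All pivots nonzero; naive elimination completes without hitting a zero pivot.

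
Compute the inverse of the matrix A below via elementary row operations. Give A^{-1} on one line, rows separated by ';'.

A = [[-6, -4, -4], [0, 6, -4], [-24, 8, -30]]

Gauss-Jordan on [A | I]:
R1 <- (1/-6)*R1:  [    1   2/3   2/3  |  -1/6     0     0 ]
R3 <- R3 - (-24)*R1:  [   0   24  -14  |   -4    0    1 ]
R2 <- (1/6)*R2:  [    0     1  -2/3  |     0   1/6     0 ]
R1 <- R1 - (2/3)*R2:  [    1     0  10/9  |  -1/6  -1/9     0 ]
R3 <- R3 - (24)*R2:  [  0   0   2  |  -4  -4   1 ]
R3 <- (1/2)*R3:  [   0    0    1  |   -2   -2  1/2 ]
R1 <- R1 - (10/9)*R3:  [     1      0      0  |  37/18   19/9   -5/9 ]
R2 <- R2 - (-2/3)*R3:  [    0     1     0  |  -4/3  -7/6   1/3 ]
Right block of [I | A^{-1}] is the inverse:
[ 37/18  19/9  -5/9 ]
[  -4/3  -7/6   1/3 ]
[    -2    -2   1/2 ]

inverse = [37/18 19/9 -5/9; -4/3 -7/6 1/3; -2 -2 1/2]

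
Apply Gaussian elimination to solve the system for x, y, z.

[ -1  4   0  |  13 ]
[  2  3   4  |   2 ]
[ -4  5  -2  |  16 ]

Forward elimination on [A|b]:
R2 <- R2 - (-2)*R1:  [  0  11   4  28 ]
R3 <- R3 - (4)*R1:  [   0  -11   -2  -36 ]
R3 <- R3 - (-1)*R2:  [  0   0   2  -8 ]
Row echelon form:
[ -1   4  0  |  13 ]
[  0  11  4  |  28 ]
[  0   0  2  |  -8 ]
Back-substitution:
z = (-8) / 2 = -4
y = (28 - (4)*(-4)) / 11 = 4
x = (13 - (4)*(4)) / -1 = 3

(3, 4, -4)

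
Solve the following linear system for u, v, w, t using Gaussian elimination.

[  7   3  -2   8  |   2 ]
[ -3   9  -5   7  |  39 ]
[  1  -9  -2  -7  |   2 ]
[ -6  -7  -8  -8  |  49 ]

Forward elimination on [A|b]:
R2 <- R2 - (-3/7)*R1:  [     0   72/7  -41/7   73/7  279/7 ]
R3 <- R3 - (1/7)*R1:  [     0  -66/7  -12/7  -57/7   12/7 ]
R4 <- R4 - (-6/7)*R1:  [     0  -31/7  -68/7   -8/7  355/7 ]
R3 <- R3 - (-11/12)*R2:  [      0       0  -85/12   17/12   153/4 ]
R4 <- R4 - (-31/72)*R2:  [       0        0  -881/72   241/72    543/8 ]
R4 <- R4 - (881/510)*R3:  [    0     0     0  9/10   9/5 ]
Row echelon form:
[ 7     3      -2      8  |      2 ]
[ 0  72/7   -41/7   73/7  |  279/7 ]
[ 0     0  -85/12  17/12  |  153/4 ]
[ 0     0       0   9/10  |    9/5 ]
Back-substitution:
t = (9/5) / (9/10) = 2
w = (153/4 - (17/12)*(2)) / (-85/12) = -5
v = (279/7 - (-41/7)*(-5) - (73/7)*(2)) / (72/7) = -1
u = (2 - (3)*(-1) - (-2)*(-5) - (8)*(2)) / 7 = -3

(-3, -1, -5, 2)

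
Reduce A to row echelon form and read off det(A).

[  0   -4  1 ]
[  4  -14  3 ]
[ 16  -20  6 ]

Forward elimination:
R1 <-> R2   (pivot in column 1 was zero)
[  4  -14  3 ]
[  0   -4  1 ]
[ 16  -20  6 ]
R3 <- R3 - (4)*R1:  [  0  36  -6 ]
R3 <- R3 - (-9)*R2:  [ 0  0  3 ]
Upper-triangular form:
[ 4  -14  3 ]
[ 0   -4  1 ]
[ 0    0  3 ]
det(A) = (-1)^1 * (4) * (-4) * (3) = 48  (1 row swap -> sign -1)

det(A) = 48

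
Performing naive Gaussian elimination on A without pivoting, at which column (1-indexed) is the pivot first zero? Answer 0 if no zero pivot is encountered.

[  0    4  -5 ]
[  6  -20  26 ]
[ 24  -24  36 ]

Naive forward elimination:
Pivot entry (1,1) is zero but row 2 has 6 in column 1 -> naive elimination stops; a row interchange (e.g. R1 <-> R2) would be required here.

first zero-pivot column = 1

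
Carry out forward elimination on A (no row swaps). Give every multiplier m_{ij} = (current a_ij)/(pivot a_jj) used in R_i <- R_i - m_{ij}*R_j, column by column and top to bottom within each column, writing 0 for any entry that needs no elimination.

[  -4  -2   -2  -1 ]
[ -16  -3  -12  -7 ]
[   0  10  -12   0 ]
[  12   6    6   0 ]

multipliers: 4, 0, -3, 2, 0, 0

Forward elimination:
R2 <- R2 - (4)*R1:  [  0   5  -4  -3 ]
R3: entry in column 1 is already 0 -> m_{31} = 0 (no row operation needed)
R4 <- R4 - (-3)*R1:  [  0   0   0  -3 ]
R3 <- R3 - (2)*R2:  [  0   0  -4   6 ]
R4: entry in column 2 is already 0 -> m_{42} = 0 (no row operation needed)
R4: entry in column 3 is already 0 -> m_{43} = 0 (no row operation needed)
Multipliers (in order of application): m_{21} = 4, m_{31} = 0, m_{41} = -3, m_{32} = 2, m_{42} = 0, m_{43} = 0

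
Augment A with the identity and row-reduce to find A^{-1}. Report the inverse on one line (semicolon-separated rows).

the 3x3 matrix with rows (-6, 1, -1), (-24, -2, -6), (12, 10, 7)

Gauss-Jordan on [A | I]:
R1 <- (1/-6)*R1:  [    1  -1/6   1/6  |  -1/6     0     0 ]
R2 <- R2 - (-24)*R1:  [  0  -6  -2  |  -4   1   0 ]
R3 <- R3 - (12)*R1:  [  0  12   5  |   2   0   1 ]
R2 <- (1/-6)*R2:  [    0     1   1/3  |   2/3  -1/6     0 ]
R1 <- R1 - (-1/6)*R2:  [     1      0    2/9  |  -1/18  -1/36      0 ]
R3 <- R3 - (12)*R2:  [  0   0   1  |  -6   2   1 ]
R1 <- R1 - (2/9)*R3:  [      1       0       0  |   23/18  -17/36    -2/9 ]
R2 <- R2 - (1/3)*R3:  [    0     1     0  |   8/3  -5/6  -1/3 ]
Right block of [I | A^{-1}] is the inverse:
[ 23/18  -17/36  -2/9 ]
[   8/3    -5/6  -1/3 ]
[    -6       2     1 ]

inverse = [23/18 -17/36 -2/9; 8/3 -5/6 -1/3; -6 2 1]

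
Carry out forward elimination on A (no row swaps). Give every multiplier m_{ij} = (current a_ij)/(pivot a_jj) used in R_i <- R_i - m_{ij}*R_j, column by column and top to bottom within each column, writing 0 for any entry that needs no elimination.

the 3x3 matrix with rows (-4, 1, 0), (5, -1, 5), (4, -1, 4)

Forward elimination:
R2 <- R2 - (-5/4)*R1:  [   0  1/4    5 ]
R3 <- R3 - (-1)*R1:  [ 0  0  4 ]
R3: entry in column 2 is already 0 -> m_{32} = 0 (no row operation needed)
Multipliers (in order of application): m_{21} = -5/4, m_{31} = -1, m_{32} = 0

multipliers: -5/4, -1, 0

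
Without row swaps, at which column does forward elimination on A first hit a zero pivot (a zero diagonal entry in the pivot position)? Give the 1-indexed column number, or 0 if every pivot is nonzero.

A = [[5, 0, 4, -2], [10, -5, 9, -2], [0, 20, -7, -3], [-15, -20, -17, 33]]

Naive forward elimination:
R2 <- R2 - (2)*R1:  [  0  -5   1   2 ]
R4 <- R4 - (-3)*R1:  [   0  -20   -5   27 ]
R3 <- R3 - (-4)*R2:  [  0   0  -3   5 ]
R4 <- R4 - (4)*R2:  [  0   0  -9  19 ]
R4 <- R4 - (3)*R3:  [ 0  0  0  4 ]
All pivots nonzero; naive elimination completes without hitting a zero pivot.

first zero-pivot column = 0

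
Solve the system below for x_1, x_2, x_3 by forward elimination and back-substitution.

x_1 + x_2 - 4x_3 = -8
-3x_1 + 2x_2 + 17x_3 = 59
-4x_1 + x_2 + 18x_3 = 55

Forward elimination on [A|b]:
R2 <- R2 - (-3)*R1:  [  0   5   5  35 ]
R3 <- R3 - (-4)*R1:  [  0   5   2  23 ]
R3 <- R3 - (1)*R2:  [   0    0   -3  -12 ]
Row echelon form:
[ 1  1  -4  |   -8 ]
[ 0  5   5  |   35 ]
[ 0  0  -3  |  -12 ]
Back-substitution:
x_3 = (-12) / -3 = 4
x_2 = (35 - (5)*(4)) / 5 = 3
x_1 = (-8 - (1)*(3) - (-4)*(4)) / 1 = 5

(5, 3, 4)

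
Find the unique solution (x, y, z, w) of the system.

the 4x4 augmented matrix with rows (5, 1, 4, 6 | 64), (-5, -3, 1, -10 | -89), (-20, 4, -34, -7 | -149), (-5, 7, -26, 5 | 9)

Forward elimination on [A|b]:
R2 <- R2 - (-1)*R1:  [   0   -2    5   -4  -25 ]
R3 <- R3 - (-4)*R1:  [   0    8  -18   17  107 ]
R4 <- R4 - (-1)*R1:  [   0    8  -22   11   73 ]
R3 <- R3 - (-4)*R2:  [ 0  0  2  1  7 ]
R4 <- R4 - (-4)*R2:  [   0    0   -2   -5  -27 ]
R4 <- R4 - (-1)*R3:  [   0    0    0   -4  -20 ]
Row echelon form:
[ 5   1  4   6  |   64 ]
[ 0  -2  5  -4  |  -25 ]
[ 0   0  2   1  |    7 ]
[ 0   0  0  -4  |  -20 ]
Back-substitution:
w = (-20) / -4 = 5
z = (7 - (1)*(5)) / 2 = 1
y = (-25 - (5)*(1) - (-4)*(5)) / -2 = 5
x = (64 - (1)*(5) - (4)*(1) - (6)*(5)) / 5 = 5

(5, 5, 1, 5)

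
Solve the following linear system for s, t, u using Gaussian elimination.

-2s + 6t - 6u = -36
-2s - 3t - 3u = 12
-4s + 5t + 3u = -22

(0, -5, 1)

Forward elimination on [A|b]:
R2 <- R2 - (1)*R1:  [  0  -9   3  48 ]
R3 <- R3 - (2)*R1:  [  0  -7  15  50 ]
R3 <- R3 - (7/9)*R2:  [    0     0  38/3  38/3 ]
Row echelon form:
[ -2   6    -6  |   -36 ]
[  0  -9     3  |    48 ]
[  0   0  38/3  |  38/3 ]
Back-substitution:
u = (38/3) / (38/3) = 1
t = (48 - (3)*(1)) / -9 = -5
s = (-36 - (6)*(-5) - (-6)*(1)) / -2 = 0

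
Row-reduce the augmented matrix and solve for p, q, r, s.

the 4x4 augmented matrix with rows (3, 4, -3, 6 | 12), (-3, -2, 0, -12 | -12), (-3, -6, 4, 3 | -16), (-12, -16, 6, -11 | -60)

Forward elimination on [A|b]:
R2 <- R2 - (-1)*R1:  [  0   2  -3  -6   0 ]
R3 <- R3 - (-1)*R1:  [  0  -2   1   9  -4 ]
R4 <- R4 - (-4)*R1:  [   0    0   -6   13  -12 ]
R3 <- R3 - (-1)*R2:  [  0   0  -2   3  -4 ]
R4 <- R4 - (3)*R3:  [ 0  0  0  4  0 ]
Row echelon form:
[ 3  4  -3   6  |  12 ]
[ 0  2  -3  -6  |   0 ]
[ 0  0  -2   3  |  -4 ]
[ 0  0   0   4  |   0 ]
Back-substitution:
s = (0) / 4 = 0
r = (-4 - (3)*(0)) / -2 = 2
q = (0 - (-3)*(2) - (-6)*(0)) / 2 = 3
p = (12 - (4)*(3) - (-3)*(2) - (6)*(0)) / 3 = 2

(2, 3, 2, 0)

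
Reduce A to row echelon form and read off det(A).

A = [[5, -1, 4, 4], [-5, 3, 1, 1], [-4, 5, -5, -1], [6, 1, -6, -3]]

Forward elimination:
R2 <- R2 - (-1)*R1:  [ 0  2  5  5 ]
R3 <- R3 - (-4/5)*R1:  [    0  21/5  -9/5  11/5 ]
R4 <- R4 - (6/5)*R1:  [     0   11/5  -54/5  -39/5 ]
R3 <- R3 - (21/10)*R2:  [       0        0  -123/10   -83/10 ]
R4 <- R4 - (11/10)*R2:  [       0        0  -163/10  -133/10 ]
R4 <- R4 - (163/123)*R3:  [        0         0         0  -283/123 ]
Upper-triangular form:
[ 5  -1        4         4 ]
[ 0   2        5         5 ]
[ 0   0  -123/10    -83/10 ]
[ 0   0        0  -283/123 ]
det(A) = (-1)^0 * (5) * (2) * (-123/10) * (-283/123) = 283  (0 row swaps -> sign +1)

det(A) = 283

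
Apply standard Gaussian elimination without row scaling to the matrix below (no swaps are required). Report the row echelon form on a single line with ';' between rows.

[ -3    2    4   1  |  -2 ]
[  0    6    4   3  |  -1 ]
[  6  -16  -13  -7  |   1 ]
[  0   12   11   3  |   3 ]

REF = [-3 2 4 1 -2; 0 6 4 3 -1; 0 0 3 1 -5; 0 0 0 -4 10]

Forward elimination:
R3 <- R3 - (-2)*R1:  [   0  -12   -5   -5   -3 ]
R3 <- R3 - (-2)*R2:  [  0   0   3   1  -5 ]
R4 <- R4 - (2)*R2:  [  0   0   3  -3   5 ]
R4 <- R4 - (1)*R3:  [  0   0   0  -4  10 ]
Row echelon form:
[ -3  2  4   1  |  -2 ]
[  0  6  4   3  |  -1 ]
[  0  0  3   1  |  -5 ]
[  0  0  0  -4  |  10 ]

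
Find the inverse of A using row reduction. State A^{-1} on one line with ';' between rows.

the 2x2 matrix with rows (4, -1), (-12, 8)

inverse = [2/5 1/20; 3/5 1/5]

Gauss-Jordan on [A | I]:
R1 <- (1/4)*R1:  [    1  -1/4  |   1/4     0 ]
R2 <- R2 - (-12)*R1:  [ 0  5  |  3  1 ]
R2 <- (1/5)*R2:  [   0    1  |  3/5  1/5 ]
R1 <- R1 - (-1/4)*R2:  [    1     0  |   2/5  1/20 ]
Right block of [I | A^{-1}] is the inverse:
[ 2/5  1/20 ]
[ 3/5   1/5 ]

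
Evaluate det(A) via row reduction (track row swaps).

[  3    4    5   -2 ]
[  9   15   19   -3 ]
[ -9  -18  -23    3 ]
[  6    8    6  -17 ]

Forward elimination:
R2 <- R2 - (3)*R1:  [ 0  3  4  3 ]
R3 <- R3 - (-3)*R1:  [  0  -6  -8  -3 ]
R4 <- R4 - (2)*R1:  [   0    0   -4  -13 ]
R3 <- R3 - (-2)*R2:  [ 0  0  0  3 ]
R3 <-> R4   (pivot in column 3 was zero)
[ 3  4   5   -2 ]
[ 0  3   4    3 ]
[ 0  0  -4  -13 ]
[ 0  0   0    3 ]
Upper-triangular form:
[ 3  4   5   -2 ]
[ 0  3   4    3 ]
[ 0  0  -4  -13 ]
[ 0  0   0    3 ]
det(A) = (-1)^1 * (3) * (3) * (-4) * (3) = 108  (1 row swap -> sign -1)

det(A) = 108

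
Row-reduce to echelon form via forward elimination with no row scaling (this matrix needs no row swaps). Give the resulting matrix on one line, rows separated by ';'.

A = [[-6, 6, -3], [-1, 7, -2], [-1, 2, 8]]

REF = [-6 6 -3; 0 6 -3/2; 0 0 35/4]

Forward elimination:
R2 <- R2 - (1/6)*R1:  [    0     6  -3/2 ]
R3 <- R3 - (1/6)*R1:  [    0     1  17/2 ]
R3 <- R3 - (1/6)*R2:  [    0     0  35/4 ]
Row echelon form:
[ -6  6    -3 ]
[  0  6  -3/2 ]
[  0  0  35/4 ]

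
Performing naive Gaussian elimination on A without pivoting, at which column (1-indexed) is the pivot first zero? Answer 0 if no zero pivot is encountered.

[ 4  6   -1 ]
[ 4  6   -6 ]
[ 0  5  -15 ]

first zero-pivot column = 2

Naive forward elimination:
R2 <- R2 - (1)*R1:  [  0   0  -5 ]
Matrix at this point:
[ 4  6   -1 ]
[ 0  0   -5 ]
[ 0  5  -15 ]
Pivot entry (2,2) is zero but row 3 has 5 in column 2 -> naive elimination stops; a row interchange (e.g. R2 <-> R3) would be required here.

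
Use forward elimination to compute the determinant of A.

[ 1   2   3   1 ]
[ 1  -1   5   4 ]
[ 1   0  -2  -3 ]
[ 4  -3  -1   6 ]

det(A) = 195

Forward elimination:
R2 <- R2 - (1)*R1:  [  0  -3   2   3 ]
R3 <- R3 - (1)*R1:  [  0  -2  -5  -4 ]
R4 <- R4 - (4)*R1:  [   0  -11  -13    2 ]
R3 <- R3 - (2/3)*R2:  [     0      0  -19/3     -6 ]
R4 <- R4 - (11/3)*R2:  [     0      0  -61/3     -9 ]
R4 <- R4 - (61/19)*R3:  [      0       0       0  195/19 ]
Upper-triangular form:
[ 1   2      3       1 ]
[ 0  -3      2       3 ]
[ 0   0  -19/3      -6 ]
[ 0   0      0  195/19 ]
det(A) = (-1)^0 * (1) * (-3) * (-19/3) * (195/19) = 195  (0 row swaps -> sign +1)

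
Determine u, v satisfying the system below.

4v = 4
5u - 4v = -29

(-5, 1)

Forward elimination on [A|b]:
R1 <-> R2   (pivot in column 1 was zero)
[ 5  -4  -29 ]
[ 0   4    4 ]
Row echelon form:
[ 5  -4  |  -29 ]
[ 0   4  |    4 ]
Back-substitution:
v = (4) / 4 = 1
u = (-29 - (-4)*(1)) / 5 = -5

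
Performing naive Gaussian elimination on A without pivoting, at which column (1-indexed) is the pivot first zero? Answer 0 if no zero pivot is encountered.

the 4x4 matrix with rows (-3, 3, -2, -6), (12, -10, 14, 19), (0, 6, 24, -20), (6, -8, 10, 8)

first zero-pivot column = 0

Naive forward elimination:
R2 <- R2 - (-4)*R1:  [  0   2   6  -5 ]
R4 <- R4 - (-2)*R1:  [  0  -2   6  -4 ]
R3 <- R3 - (3)*R2:  [  0   0   6  -5 ]
R4 <- R4 - (-1)*R2:  [  0   0  12  -9 ]
R4 <- R4 - (2)*R3:  [ 0  0  0  1 ]
All pivots nonzero; naive elimination completes without hitting a zero pivot.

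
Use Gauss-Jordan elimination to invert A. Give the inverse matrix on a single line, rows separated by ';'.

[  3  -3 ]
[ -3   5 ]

Gauss-Jordan on [A | I]:
R1 <- (1/3)*R1:  [   1   -1  |  1/3    0 ]
R2 <- R2 - (-3)*R1:  [ 0  2  |  1  1 ]
R2 <- (1/2)*R2:  [   0    1  |  1/2  1/2 ]
R1 <- R1 - (-1)*R2:  [   1    0  |  5/6  1/2 ]
Right block of [I | A^{-1}] is the inverse:
[ 5/6  1/2 ]
[ 1/2  1/2 ]

inverse = [5/6 1/2; 1/2 1/2]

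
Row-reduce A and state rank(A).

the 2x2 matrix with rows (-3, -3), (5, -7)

rank(A) = 2

Row reduction:
R2 <- R2 - (-5/3)*R1:  [   0  -12 ]
Row echelon form:
[ -3   -3 ]
[  0  -12 ]
Nonzero rows / pivot columns: 2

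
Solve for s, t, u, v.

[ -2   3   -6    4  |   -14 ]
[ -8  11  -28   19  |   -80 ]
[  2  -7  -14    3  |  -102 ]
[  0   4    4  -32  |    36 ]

Forward elimination on [A|b]:
R2 <- R2 - (4)*R1:  [   0   -1   -4    3  -24 ]
R3 <- R3 - (-1)*R1:  [    0    -4   -20     7  -116 ]
R3 <- R3 - (4)*R2:  [   0    0   -4   -5  -20 ]
R4 <- R4 - (-4)*R2:  [   0    0  -12  -20  -60 ]
R4 <- R4 - (3)*R3:  [  0   0   0  -5   0 ]
Row echelon form:
[ -2   3  -6   4  |  -14 ]
[  0  -1  -4   3  |  -24 ]
[  0   0  -4  -5  |  -20 ]
[  0   0   0  -5  |    0 ]
Back-substitution:
v = (0) / -5 = 0
u = (-20 - (-5)*(0)) / -4 = 5
t = (-24 - (-4)*(5) - (3)*(0)) / -1 = 4
s = (-14 - (3)*(4) - (-6)*(5) - (4)*(0)) / -2 = -2

(-2, 4, 5, 0)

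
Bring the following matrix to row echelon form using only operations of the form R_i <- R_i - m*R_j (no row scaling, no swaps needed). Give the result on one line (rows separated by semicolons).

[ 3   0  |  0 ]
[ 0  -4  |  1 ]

Forward elimination:
Row echelon form:
[ 3   0  |  0 ]
[ 0  -4  |  1 ]

REF = [3 0 0; 0 -4 1]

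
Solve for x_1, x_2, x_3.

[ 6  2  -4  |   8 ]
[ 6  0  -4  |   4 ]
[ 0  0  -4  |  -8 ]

(2, 2, 2)

Forward elimination on [A|b]:
R2 <- R2 - (1)*R1:  [  0  -2   0  -4 ]
Row echelon form:
[ 6   2  -4  |   8 ]
[ 0  -2   0  |  -4 ]
[ 0   0  -4  |  -8 ]
Back-substitution:
x_3 = (-8) / -4 = 2
x_2 = (-4) / -2 = 2
x_1 = (8 - (2)*(2) - (-4)*(2)) / 6 = 2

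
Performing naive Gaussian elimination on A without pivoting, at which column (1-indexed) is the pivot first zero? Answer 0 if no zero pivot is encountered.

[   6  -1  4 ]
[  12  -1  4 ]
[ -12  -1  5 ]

first zero-pivot column = 0

Naive forward elimination:
R2 <- R2 - (2)*R1:  [  0   1  -4 ]
R3 <- R3 - (-2)*R1:  [  0  -3  13 ]
R3 <- R3 - (-3)*R2:  [ 0  0  1 ]
All pivots nonzero; naive elimination completes without hitting a zero pivot.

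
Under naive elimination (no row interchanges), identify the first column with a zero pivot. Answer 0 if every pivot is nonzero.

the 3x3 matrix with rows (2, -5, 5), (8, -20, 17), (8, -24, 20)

Naive forward elimination:
R2 <- R2 - (4)*R1:  [  0   0  -3 ]
R3 <- R3 - (4)*R1:  [  0  -4   0 ]
Matrix at this point:
[ 2  -5   5 ]
[ 0   0  -3 ]
[ 0  -4   0 ]
Pivot entry (2,2) is zero but row 3 has -4 in column 2 -> naive elimination stops; a row interchange (e.g. R2 <-> R3) would be required here.

first zero-pivot column = 2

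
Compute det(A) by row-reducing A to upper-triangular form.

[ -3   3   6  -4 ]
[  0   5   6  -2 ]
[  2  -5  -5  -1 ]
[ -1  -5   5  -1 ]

det(A) = -664

Forward elimination:
R3 <- R3 - (-2/3)*R1:  [     0     -3     -1  -11/3 ]
R4 <- R4 - (1/3)*R1:  [   0   -6    3  1/3 ]
R3 <- R3 - (-3/5)*R2:  [      0       0    13/5  -73/15 ]
R4 <- R4 - (-6/5)*R2:  [      0       0    51/5  -31/15 ]
R4 <- R4 - (51/13)*R3:  [      0       0       0  664/39 ]
Upper-triangular form:
[ -3  3     6      -4 ]
[  0  5     6      -2 ]
[  0  0  13/5  -73/15 ]
[  0  0     0  664/39 ]
det(A) = (-1)^0 * (-3) * (5) * (13/5) * (664/39) = -664  (0 row swaps -> sign +1)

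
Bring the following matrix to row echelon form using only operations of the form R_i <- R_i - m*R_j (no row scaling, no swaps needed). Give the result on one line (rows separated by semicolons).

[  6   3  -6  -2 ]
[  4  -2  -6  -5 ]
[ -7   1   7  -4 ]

Forward elimination:
R2 <- R2 - (2/3)*R1:  [     0     -4     -2  -11/3 ]
R3 <- R3 - (-7/6)*R1:  [     0    9/2      0  -19/3 ]
R3 <- R3 - (-9/8)*R2:  [       0        0     -9/4  -251/24 ]
Row echelon form:
[ 6   3    -6       -2 ]
[ 0  -4    -2    -11/3 ]
[ 0   0  -9/4  -251/24 ]

REF = [6 3 -6 -2; 0 -4 -2 -11/3; 0 0 -9/4 -251/24]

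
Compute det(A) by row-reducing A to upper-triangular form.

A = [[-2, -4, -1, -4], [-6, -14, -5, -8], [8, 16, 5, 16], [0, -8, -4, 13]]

Forward elimination:
R2 <- R2 - (3)*R1:  [  0  -2  -2   4 ]
R3 <- R3 - (-4)*R1:  [ 0  0  1  0 ]
R4 <- R4 - (4)*R2:  [  0   0   4  -3 ]
R4 <- R4 - (4)*R3:  [  0   0   0  -3 ]
Upper-triangular form:
[ -2  -4  -1  -4 ]
[  0  -2  -2   4 ]
[  0   0   1   0 ]
[  0   0   0  -3 ]
det(A) = (-1)^0 * (-2) * (-2) * (1) * (-3) = -12  (0 row swaps -> sign +1)

det(A) = -12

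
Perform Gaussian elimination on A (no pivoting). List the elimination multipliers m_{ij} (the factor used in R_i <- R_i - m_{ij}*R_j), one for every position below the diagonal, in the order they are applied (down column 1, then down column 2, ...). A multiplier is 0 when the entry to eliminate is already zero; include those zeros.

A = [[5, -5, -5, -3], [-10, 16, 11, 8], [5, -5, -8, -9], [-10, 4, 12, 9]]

multipliers: -2, 1, -2, 0, -1, -1

Forward elimination:
R2 <- R2 - (-2)*R1:  [ 0  6  1  2 ]
R3 <- R3 - (1)*R1:  [  0   0  -3  -6 ]
R4 <- R4 - (-2)*R1:  [  0  -6   2   3 ]
R3: entry in column 2 is already 0 -> m_{32} = 0 (no row operation needed)
R4 <- R4 - (-1)*R2:  [ 0  0  3  5 ]
R4 <- R4 - (-1)*R3:  [  0   0   0  -1 ]
Multipliers (in order of application): m_{21} = -2, m_{31} = 1, m_{41} = -2, m_{32} = 0, m_{42} = -1, m_{43} = -1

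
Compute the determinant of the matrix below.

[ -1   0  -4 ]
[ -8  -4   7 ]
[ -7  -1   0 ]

det(A) = 73

Forward elimination:
R2 <- R2 - (8)*R1:  [  0  -4  39 ]
R3 <- R3 - (7)*R1:  [  0  -1  28 ]
R3 <- R3 - (1/4)*R2:  [    0     0  73/4 ]
Upper-triangular form:
[ -1   0    -4 ]
[  0  -4    39 ]
[  0   0  73/4 ]
det(A) = (-1)^0 * (-1) * (-4) * (73/4) = 73  (0 row swaps -> sign +1)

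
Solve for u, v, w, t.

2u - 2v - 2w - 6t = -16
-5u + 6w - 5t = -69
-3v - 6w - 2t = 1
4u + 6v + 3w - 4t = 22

Forward elimination on [A|b]:
R2 <- R2 - (-5/2)*R1:  [    0    -5     1   -20  -109 ]
R4 <- R4 - (2)*R1:  [  0  10   7   8  54 ]
R3 <- R3 - (3/5)*R2:  [     0      0  -33/5     10  332/5 ]
R4 <- R4 - (-2)*R2:  [    0     0     9   -32  -164 ]
R4 <- R4 - (-15/11)*R3:  [       0        0        0  -202/11  -808/11 ]
Row echelon form:
[ 2  -2     -2       -6  |      -16 ]
[ 0  -5      1      -20  |     -109 ]
[ 0   0  -33/5       10  |    332/5 ]
[ 0   0      0  -202/11  |  -808/11 ]
Back-substitution:
t = (-808/11) / (-202/11) = 4
w = (332/5 - (10)*(4)) / (-33/5) = -4
v = (-109 - (1)*(-4) - (-20)*(4)) / -5 = 5
u = (-16 - (-2)*(5) - (-2)*(-4) - (-6)*(4)) / 2 = 5

(5, 5, -4, 4)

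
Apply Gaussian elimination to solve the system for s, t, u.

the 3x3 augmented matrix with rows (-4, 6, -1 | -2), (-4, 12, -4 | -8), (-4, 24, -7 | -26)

(-2, -2, -2)

Forward elimination on [A|b]:
R2 <- R2 - (1)*R1:  [  0   6  -3  -6 ]
R3 <- R3 - (1)*R1:  [   0   18   -6  -24 ]
R3 <- R3 - (3)*R2:  [  0   0   3  -6 ]
Row echelon form:
[ -4  6  -1  |  -2 ]
[  0  6  -3  |  -6 ]
[  0  0   3  |  -6 ]
Back-substitution:
u = (-6) / 3 = -2
t = (-6 - (-3)*(-2)) / 6 = -2
s = (-2 - (6)*(-2) - (-1)*(-2)) / -4 = -2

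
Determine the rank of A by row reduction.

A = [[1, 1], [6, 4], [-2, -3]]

Row reduction:
R2 <- R2 - (6)*R1:  [  0  -2 ]
R3 <- R3 - (-2)*R1:  [  0  -1 ]
R3 <- R3 - (1/2)*R2:  [ 0  0 ]
Row echelon form:
[ 1   1 ]
[ 0  -2 ]
[ 0   0 ]
Nonzero rows / pivot columns: 2

rank(A) = 2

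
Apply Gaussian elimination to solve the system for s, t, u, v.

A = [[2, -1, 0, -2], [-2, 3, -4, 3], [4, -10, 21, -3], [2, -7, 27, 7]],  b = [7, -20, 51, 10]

(-2, -5, 0, -3)

Forward elimination on [A|b]:
R2 <- R2 - (-1)*R1:  [   0    2   -4    1  -13 ]
R3 <- R3 - (2)*R1:  [  0  -8  21   1  37 ]
R4 <- R4 - (1)*R1:  [  0  -6  27   9   3 ]
R3 <- R3 - (-4)*R2:  [   0    0    5    5  -15 ]
R4 <- R4 - (-3)*R2:  [   0    0   15   12  -36 ]
R4 <- R4 - (3)*R3:  [  0   0   0  -3   9 ]
Row echelon form:
[ 2  -1   0  -2  |    7 ]
[ 0   2  -4   1  |  -13 ]
[ 0   0   5   5  |  -15 ]
[ 0   0   0  -3  |    9 ]
Back-substitution:
v = (9) / -3 = -3
u = (-15 - (5)*(-3)) / 5 = 0
t = (-13 - (-4)*(0) - (1)*(-3)) / 2 = -5
s = (7 - (-1)*(-5) - (-2)*(-3)) / 2 = -2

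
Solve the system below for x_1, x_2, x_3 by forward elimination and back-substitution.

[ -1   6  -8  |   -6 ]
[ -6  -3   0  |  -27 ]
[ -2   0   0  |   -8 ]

(4, 1, 1)

Forward elimination on [A|b]:
R2 <- R2 - (6)*R1:  [   0  -39   48    9 ]
R3 <- R3 - (2)*R1:  [   0  -12   16    4 ]
R3 <- R3 - (4/13)*R2:  [     0      0  16/13  16/13 ]
Row echelon form:
[ -1    6     -8  |     -6 ]
[  0  -39     48  |      9 ]
[  0    0  16/13  |  16/13 ]
Back-substitution:
x_3 = (16/13) / (16/13) = 1
x_2 = (9 - (48)*(1)) / -39 = 1
x_1 = (-6 - (6)*(1) - (-8)*(1)) / -1 = 4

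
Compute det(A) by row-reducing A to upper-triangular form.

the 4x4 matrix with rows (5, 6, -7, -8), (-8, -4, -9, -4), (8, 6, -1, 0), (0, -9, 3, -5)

Forward elimination:
R2 <- R2 - (-8/5)*R1:  [      0    28/5  -101/5   -84/5 ]
R3 <- R3 - (8/5)*R1:  [     0  -18/5   51/5   64/5 ]
R3 <- R3 - (-9/14)*R2:  [      0       0  -39/14       2 ]
R4 <- R4 - (-45/28)*R2:  [       0        0  -825/28      -32 ]
R4 <- R4 - (275/26)*R3:  [       0        0        0  -691/13 ]
Upper-triangular form:
[ 5     6      -7       -8 ]
[ 0  28/5  -101/5    -84/5 ]
[ 0     0  -39/14        2 ]
[ 0     0       0  -691/13 ]
det(A) = (-1)^0 * (5) * (28/5) * (-39/14) * (-691/13) = 4146  (0 row swaps -> sign +1)

det(A) = 4146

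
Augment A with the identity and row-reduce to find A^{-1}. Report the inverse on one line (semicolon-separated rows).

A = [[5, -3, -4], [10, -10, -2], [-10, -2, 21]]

inverse = [107/10 -71/20 17/10; 19/2 -13/4 3/2; 6 -2 1]

Gauss-Jordan on [A | I]:
R1 <- (1/5)*R1:  [    1  -3/5  -4/5  |   1/5     0     0 ]
R2 <- R2 - (10)*R1:  [  0  -4   6  |  -2   1   0 ]
R3 <- R3 - (-10)*R1:  [  0  -8  13  |   2   0   1 ]
R2 <- (1/-4)*R2:  [    0     1  -3/2  |   1/2  -1/4     0 ]
R1 <- R1 - (-3/5)*R2:  [      1       0  -17/10  |     1/2   -3/20       0 ]
R3 <- R3 - (-8)*R2:  [  0   0   1  |   6  -2   1 ]
R1 <- R1 - (-17/10)*R3:  [      1       0       0  |  107/10  -71/20   17/10 ]
R2 <- R2 - (-3/2)*R3:  [     0      1      0  |   19/2  -13/4    3/2 ]
Right block of [I | A^{-1}] is the inverse:
[ 107/10  -71/20  17/10 ]
[   19/2   -13/4    3/2 ]
[      6      -2      1 ]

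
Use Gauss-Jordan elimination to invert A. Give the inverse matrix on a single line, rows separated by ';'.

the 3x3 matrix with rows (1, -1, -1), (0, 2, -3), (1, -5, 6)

Gauss-Jordan on [A | I]:
R3 <- R3 - (1)*R1:  [  0  -4   7  |  -1   0   1 ]
R2 <- (1/2)*R2:  [    0     1  -3/2  |     0   1/2     0 ]
R1 <- R1 - (-1)*R2:  [    1     0  -5/2  |     1   1/2     0 ]
R3 <- R3 - (-4)*R2:  [  0   0   1  |  -1   2   1 ]
R1 <- R1 - (-5/2)*R3:  [    1     0     0  |  -3/2  11/2   5/2 ]
R2 <- R2 - (-3/2)*R3:  [    0     1     0  |  -3/2   7/2   3/2 ]
Right block of [I | A^{-1}] is the inverse:
[ -3/2  11/2  5/2 ]
[ -3/2   7/2  3/2 ]
[   -1     2    1 ]

inverse = [-3/2 11/2 5/2; -3/2 7/2 3/2; -1 2 1]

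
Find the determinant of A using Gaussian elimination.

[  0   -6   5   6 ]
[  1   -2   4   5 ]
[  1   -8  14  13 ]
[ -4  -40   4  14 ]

det(A) = -180

Forward elimination:
R1 <-> R2   (pivot in column 1 was zero)
[  1   -2   4   5 ]
[  0   -6   5   6 ]
[  1   -8  14  13 ]
[ -4  -40   4  14 ]
R3 <- R3 - (1)*R1:  [  0  -6  10   8 ]
R4 <- R4 - (-4)*R1:  [   0  -48   20   34 ]
R3 <- R3 - (1)*R2:  [ 0  0  5  2 ]
R4 <- R4 - (8)*R2:  [   0    0  -20  -14 ]
R4 <- R4 - (-4)*R3:  [  0   0   0  -6 ]
Upper-triangular form:
[ 1  -2  4   5 ]
[ 0  -6  5   6 ]
[ 0   0  5   2 ]
[ 0   0  0  -6 ]
det(A) = (-1)^1 * (1) * (-6) * (5) * (-6) = -180  (1 row swap -> sign -1)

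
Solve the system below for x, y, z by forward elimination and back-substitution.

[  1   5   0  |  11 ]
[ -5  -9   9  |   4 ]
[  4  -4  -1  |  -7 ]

Forward elimination on [A|b]:
R2 <- R2 - (-5)*R1:  [  0  16   9  59 ]
R3 <- R3 - (4)*R1:  [   0  -24   -1  -51 ]
R3 <- R3 - (-3/2)*R2:  [    0     0  25/2  75/2 ]
Row echelon form:
[ 1   5     0  |    11 ]
[ 0  16     9  |    59 ]
[ 0   0  25/2  |  75/2 ]
Back-substitution:
z = (75/2) / (25/2) = 3
y = (59 - (9)*(3)) / 16 = 2
x = (11 - (5)*(2)) / 1 = 1

(1, 2, 3)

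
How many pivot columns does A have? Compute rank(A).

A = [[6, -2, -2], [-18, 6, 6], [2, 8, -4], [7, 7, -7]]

Row reduction:
R2 <- R2 - (-3)*R1:  [ 0  0  0 ]
R3 <- R3 - (1/3)*R1:  [     0   26/3  -10/3 ]
R4 <- R4 - (7/6)*R1:  [     0   28/3  -14/3 ]
R2 <-> R3   (pivot in column 2 was zero)
[ 6    -2     -2 ]
[ 0  26/3  -10/3 ]
[ 0     0      0 ]
[ 0  28/3  -14/3 ]
R4 <- R4 - (14/13)*R2:  [      0       0  -14/13 ]
R3 <-> R4   (pivot in column 3 was zero)
[ 6    -2      -2 ]
[ 0  26/3   -10/3 ]
[ 0     0  -14/13 ]
[ 0     0       0 ]
Row echelon form:
[ 6    -2      -2 ]
[ 0  26/3   -10/3 ]
[ 0     0  -14/13 ]
[ 0     0       0 ]
Nonzero rows / pivot columns: 3

rank(A) = 3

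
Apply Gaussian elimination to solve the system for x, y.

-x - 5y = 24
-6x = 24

Forward elimination on [A|b]:
R2 <- R2 - (6)*R1:  [    0    30  -120 ]
Row echelon form:
[ -1  -5  |    24 ]
[  0  30  |  -120 ]
Back-substitution:
y = (-120) / 30 = -4
x = (24 - (-5)*(-4)) / -1 = -4

(-4, -4)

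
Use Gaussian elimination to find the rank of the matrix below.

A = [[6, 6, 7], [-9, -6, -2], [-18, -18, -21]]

Row reduction:
R2 <- R2 - (-3/2)*R1:  [    0     3  17/2 ]
R3 <- R3 - (-3)*R1:  [ 0  0  0 ]
Row echelon form:
[ 6  6     7 ]
[ 0  3  17/2 ]
[ 0  0     0 ]
Nonzero rows / pivot columns: 2

rank(A) = 2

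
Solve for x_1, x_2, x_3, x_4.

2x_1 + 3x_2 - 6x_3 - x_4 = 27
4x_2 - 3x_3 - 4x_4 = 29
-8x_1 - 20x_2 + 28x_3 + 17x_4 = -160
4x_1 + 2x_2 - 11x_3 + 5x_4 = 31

Forward elimination on [A|b]:
R3 <- R3 - (-4)*R1:  [   0   -8    4   13  -52 ]
R4 <- R4 - (2)*R1:  [   0   -4    1    7  -23 ]
R3 <- R3 - (-2)*R2:  [  0   0  -2   5   6 ]
R4 <- R4 - (-1)*R2:  [  0   0  -2   3   6 ]
R4 <- R4 - (1)*R3:  [  0   0   0  -2   0 ]
Row echelon form:
[ 2  3  -6  -1  |  27 ]
[ 0  4  -3  -4  |  29 ]
[ 0  0  -2   5  |   6 ]
[ 0  0   0  -2  |   0 ]
Back-substitution:
x_4 = (0) / -2 = 0
x_3 = (6 - (5)*(0)) / -2 = -3
x_2 = (29 - (-3)*(-3) - (-4)*(0)) / 4 = 5
x_1 = (27 - (3)*(5) - (-6)*(-3) - (-1)*(0)) / 2 = -3

(-3, 5, -3, 0)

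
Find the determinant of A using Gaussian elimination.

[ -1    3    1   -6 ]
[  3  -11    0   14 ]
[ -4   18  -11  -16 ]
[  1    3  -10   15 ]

det(A) = 36

Forward elimination:
R2 <- R2 - (-3)*R1:  [  0  -2   3  -4 ]
R3 <- R3 - (4)*R1:  [   0    6  -15    8 ]
R4 <- R4 - (-1)*R1:  [  0   6  -9   9 ]
R3 <- R3 - (-3)*R2:  [  0   0  -6  -4 ]
R4 <- R4 - (-3)*R2:  [  0   0   0  -3 ]
Upper-triangular form:
[ -1   3   1  -6 ]
[  0  -2   3  -4 ]
[  0   0  -6  -4 ]
[  0   0   0  -3 ]
det(A) = (-1)^0 * (-1) * (-2) * (-6) * (-3) = 36  (0 row swaps -> sign +1)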